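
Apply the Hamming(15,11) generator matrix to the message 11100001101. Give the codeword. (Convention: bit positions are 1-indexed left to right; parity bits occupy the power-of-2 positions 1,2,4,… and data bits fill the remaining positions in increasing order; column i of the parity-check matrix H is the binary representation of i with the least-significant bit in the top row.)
Codeword c = d · G (mod 2), d = 11100001101:
  c[0] = d·G[:,0] = (11100001101)·(11011010101) mod 2 = 1+1+0+0+0+0+0+0+1+0+1 mod 2 = 0
  c[1] = d·G[:,1] = (11100001101)·(10110110011) mod 2 = 1+0+1+0+0+0+0+0+0+0+1 mod 2 = 1
  c[2] = d·G[:,2] = (11100001101)·(10000000000) mod 2 = 1+0+0+0+0+0+0+0+0+0+0 mod 2 = 1
  c[3] = d·G[:,3] = (11100001101)·(01110001111) mod 2 = 0+1+1+0+0+0+0+1+1+0+1 mod 2 = 1
  c[4] = d·G[:,4] = (11100001101)·(01000000000) mod 2 = 0+1+0+0+0+0+0+0+0+0+0 mod 2 = 1
  c[5] = d·G[:,5] = (11100001101)·(00100000000) mod 2 = 0+0+1+0+0+0+0+0+0+0+0 mod 2 = 1
  c[6] = d·G[:,6] = (11100001101)·(00010000000) mod 2 = 0+0+0+0+0+0+0+0+0+0+0 mod 2 = 0
  c[7] = d·G[:,7] = (11100001101)·(00001111111) mod 2 = 0+0+0+0+0+0+0+1+1+0+1 mod 2 = 1
  c[8] = d·G[:,8] = (11100001101)·(00001000000) mod 2 = 0+0+0+0+0+0+0+0+0+0+0 mod 2 = 0
  c[9] = d·G[:,9] = (11100001101)·(00000100000) mod 2 = 0+0+0+0+0+0+0+0+0+0+0 mod 2 = 0
  c[10] = d·G[:,10] = (11100001101)·(00000010000) mod 2 = 0+0+0+0+0+0+0+0+0+0+0 mod 2 = 0
  c[11] = d·G[:,11] = (11100001101)·(00000001000) mod 2 = 0+0+0+0+0+0+0+1+0+0+0 mod 2 = 1
  c[12] = d·G[:,12] = (11100001101)·(00000000100) mod 2 = 0+0+0+0+0+0+0+0+1+0+0 mod 2 = 1
  c[13] = d·G[:,13] = (11100001101)·(00000000010) mod 2 = 0+0+0+0+0+0+0+0+0+0+0 mod 2 = 0
  c[14] = d·G[:,14] = (11100001101)·(00000000001) mod 2 = 0+0+0+0+0+0+0+0+0+0+1 mod 2 = 1
Codeword = 011111010001101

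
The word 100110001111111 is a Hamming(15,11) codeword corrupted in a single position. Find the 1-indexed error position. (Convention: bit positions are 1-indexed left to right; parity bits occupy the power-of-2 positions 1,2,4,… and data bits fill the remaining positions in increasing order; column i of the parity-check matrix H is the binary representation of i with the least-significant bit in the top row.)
Syndrome s = H · r^T (mod 2), r = 100110001111111:
  s[0] = (101010101010101)·(100110001111111) mod 2 = 1+0+0+0+1+0+0+0+1+0+1+0+1+0+1 mod 2 = 0
  s[1] = (011001100110011)·(100110001111111) mod 2 = 0+0+0+0+0+0+0+0+0+1+1+0+0+1+1 mod 2 = 0
  s[2] = (000111100001111)·(100110001111111) mod 2 = 0+0+0+1+1+0+0+0+0+0+0+1+1+1+1 mod 2 = 0
  s[3] = (000000011111111)·(100110001111111) mod 2 = 0+0+0+0+0+0+0+0+1+1+1+1+1+1+1 mod 2 = 1
Syndrome = 0001
Column i of H is the binary representation of i, so the syndrome is the binary index of the flipped bit.
Read s = 0001 with s[0] as LSB: 0·2^0 + 0·2^1 + 0·2^2 + 1·2^3 = 8.
Error is at bit position 8.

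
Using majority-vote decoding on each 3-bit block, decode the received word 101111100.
Split into 3-bit blocks and majority-vote each:
  block 1 = 101: 2 ones, 1 zeros → 1
  block 2 = 111: 3 ones, 0 zeros → 1
  block 3 = 100: 1 ones, 2 zeros → 0
Decoded = 110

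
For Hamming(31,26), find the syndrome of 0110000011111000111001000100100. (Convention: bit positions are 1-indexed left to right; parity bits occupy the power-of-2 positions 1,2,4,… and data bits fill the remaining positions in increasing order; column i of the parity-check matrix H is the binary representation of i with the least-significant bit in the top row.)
Syndrome s = H · r^T (mod 2), r = 0110000011111000111001000100100:
  s[0] = (1010101010101010101010101010101)·(0110000011111000111001000100100) mod 2 = 0+0+1+0+0+0+0+0+1+0+1+0+1+0+0+0+1+0+1+0+0+0+0+0+0+0+0+0+1+0+0 mod 2 = 1
  s[1] = (0110011001100110011001100110011)·(0110000011111000111001000100100) mod 2 = 0+1+1+0+0+0+0+0+0+1+1+0+0+0+0+0+0+1+1+0+0+1+0+0+0+1+0+0+0+0+0 mod 2 = 0
  s[2] = (0001111000011110000111100001111)·(0110000011111000111001000100100) mod 2 = 0+0+0+0+0+0+0+0+0+0+0+1+1+0+0+0+0+0+0+0+0+1+0+0+0+0+0+0+1+0+0 mod 2 = 0
  s[3] = (0000000111111110000000011111111)·(0110000011111000111001000100100) mod 2 = 0+0+0+0+0+0+0+0+1+1+1+1+1+0+0+0+0+0+0+0+0+0+0+0+0+1+0+0+1+0+0 mod 2 = 1
  s[4] = (0000000000000001111111111111111)·(0110000011111000111001000100100) mod 2 = 0+0+0+0+0+0+0+0+0+0+0+0+0+0+0+0+1+1+1+0+0+1+0+0+0+1+0+0+1+0+0 mod 2 = 0
Syndrome = 10010
Non-zero syndrome: error at position 9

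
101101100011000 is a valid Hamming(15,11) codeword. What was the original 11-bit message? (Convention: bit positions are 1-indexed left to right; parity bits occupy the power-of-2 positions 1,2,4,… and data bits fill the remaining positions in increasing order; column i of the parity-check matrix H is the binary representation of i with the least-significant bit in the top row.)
Parity bits occupy power-of-2 positions; data bits are at positions {3,5,6,7,9,10,11,12,13,14,15} (1-indexed).
Extract: c[3]=1 c[5]=0 c[6]=1 c[7]=1 c[9]=0 c[10]=0 c[11]=1 c[12]=1 c[13]=0 c[14]=0 c[15]=0
Data = 10110011000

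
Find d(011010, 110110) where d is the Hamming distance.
XOR = 101100, count of 1s = 3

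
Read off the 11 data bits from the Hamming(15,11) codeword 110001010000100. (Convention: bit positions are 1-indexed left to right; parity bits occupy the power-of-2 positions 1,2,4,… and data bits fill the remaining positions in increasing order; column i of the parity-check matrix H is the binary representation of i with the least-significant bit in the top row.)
Parity bits occupy power-of-2 positions; data bits are at positions {3,5,6,7,9,10,11,12,13,14,15} (1-indexed).
Extract: c[3]=0 c[5]=0 c[6]=1 c[7]=0 c[9]=0 c[10]=0 c[11]=0 c[12]=0 c[13]=1 c[14]=0 c[15]=0
Data = 00100000100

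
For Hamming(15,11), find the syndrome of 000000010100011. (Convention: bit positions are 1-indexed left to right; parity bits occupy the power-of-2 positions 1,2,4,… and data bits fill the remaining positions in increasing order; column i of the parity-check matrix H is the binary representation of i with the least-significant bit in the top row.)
Syndrome s = H · r^T (mod 2), r = 000000010100011:
  s[0] = (101010101010101)·(000000010100011) mod 2 = 0+0+0+0+0+0+0+0+0+0+0+0+0+0+1 mod 2 = 1
  s[1] = (011001100110011)·(000000010100011) mod 2 = 0+0+0+0+0+0+0+0+0+1+0+0+0+1+1 mod 2 = 1
  s[2] = (000111100001111)·(000000010100011) mod 2 = 0+0+0+0+0+0+0+0+0+0+0+0+0+1+1 mod 2 = 0
  s[3] = (000000011111111)·(000000010100011) mod 2 = 0+0+0+0+0+0+0+1+0+1+0+0+0+1+1 mod 2 = 0
Syndrome = 1100
Non-zero syndrome: error at position 3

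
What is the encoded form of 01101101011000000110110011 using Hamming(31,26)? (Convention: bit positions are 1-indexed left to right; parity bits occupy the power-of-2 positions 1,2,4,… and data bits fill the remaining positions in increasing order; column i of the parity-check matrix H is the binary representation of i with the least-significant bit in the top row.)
Codeword c = d · G (mod 2), d = 01101101011000000110110011:
  c[0] = d·G[:,0] = (01101101011000000110110011)·(11011010101101010101010101) mod 2 = 0+1+0+0+1+0+0+0+0+0+1+0+0+0+0+0+0+1+0+0+0+1+0+0+0+1 mod 2 = 0
  c[1] = d·G[:,1] = (01101101011000000110110011)·(10110110011011001100110011) mod 2 = 0+0+1+0+0+1+0+0+0+1+1+0+0+0+0+0+0+1+0+0+1+1+0+0+1+1 mod 2 = 1
  c[2] = d·G[:,2] = (01101101011000000110110011)·(10000000000000000000000000) mod 2 = 0+0+0+0+0+0+0+0+0+0+0+0+0+0+0+0+0+0+0+0+0+0+0+0+0+0 mod 2 = 0
  c[3] = d·G[:,3] = (01101101011000000110110011)·(01110001111000111100001111) mod 2 = 0+1+1+0+0+0+0+1+0+1+1+0+0+0+0+0+0+1+0+0+0+0+0+0+1+1 mod 2 = 0
  c[4] = d·G[:,4] = (01101101011000000110110011)·(01000000000000000000000000) mod 2 = 0+1+0+0+0+0+0+0+0+0+0+0+0+0+0+0+0+0+0+0+0+0+0+0+0+0 mod 2 = 1
  c[5] = d·G[:,5] = (01101101011000000110110011)·(00100000000000000000000000) mod 2 = 0+0+1+0+0+0+0+0+0+0+0+0+0+0+0+0+0+0+0+0+0+0+0+0+0+0 mod 2 = 1
  c[6] = d·G[:,6] = (01101101011000000110110011)·(00010000000000000000000000) mod 2 = 0+0+0+0+0+0+0+0+0+0+0+0+0+0+0+0+0+0+0+0+0+0+0+0+0+0 mod 2 = 0
  c[7] = d·G[:,7] = (01101101011000000110110011)·(00001111111000000011111111) mod 2 = 0+0+0+0+1+1+0+1+0+1+1+0+0+0+0+0+0+0+1+0+1+1+0+0+1+1 mod 2 = 0
  c[8] = d·G[:,8] = (01101101011000000110110011)·(00001000000000000000000000) mod 2 = 0+0+0+0+1+0+0+0+0+0+0+0+0+0+0+0+0+0+0+0+0+0+0+0+0+0 mod 2 = 1
  c[9] = d·G[:,9] = (01101101011000000110110011)·(00000100000000000000000000) mod 2 = 0+0+0+0+0+1+0+0+0+0+0+0+0+0+0+0+0+0+0+0+0+0+0+0+0+0 mod 2 = 1
  c[10] = d·G[:,10] = (01101101011000000110110011)·(00000010000000000000000000) mod 2 = 0+0+0+0+0+0+0+0+0+0+0+0+0+0+0+0+0+0+0+0+0+0+0+0+0+0 mod 2 = 0
  c[11] = d·G[:,11] = (01101101011000000110110011)·(00000001000000000000000000) mod 2 = 0+0+0+0+0+0+0+1+0+0+0+0+0+0+0+0+0+0+0+0+0+0+0+0+0+0 mod 2 = 1
  c[12] = d·G[:,12] = (01101101011000000110110011)·(00000000100000000000000000) mod 2 = 0+0+0+0+0+0+0+0+0+0+0+0+0+0+0+0+0+0+0+0+0+0+0+0+0+0 mod 2 = 0
  c[13] = d·G[:,13] = (01101101011000000110110011)·(00000000010000000000000000) mod 2 = 0+0+0+0+0+0+0+0+0+1+0+0+0+0+0+0+0+0+0+0+0+0+0+0+0+0 mod 2 = 1
  c[14] = d·G[:,14] = (01101101011000000110110011)·(00000000001000000000000000) mod 2 = 0+0+0+0+0+0+0+0+0+0+1+0+0+0+0+0+0+0+0+0+0+0+0+0+0+0 mod 2 = 1
  c[15] = d·G[:,15] = (01101101011000000110110011)·(00000000000111111111111111) mod 2 = 0+0+0+0+0+0+0+0+0+0+0+0+0+0+0+0+0+1+1+0+1+1+0+0+1+1 mod 2 = 0
  c[16] = d·G[:,16] = (01101101011000000110110011)·(00000000000100000000000000) mod 2 = 0+0+0+0+0+0+0+0+0+0+0+0+0+0+0+0+0+0+0+0+0+0+0+0+0+0 mod 2 = 0
  c[17] = d·G[:,17] = (01101101011000000110110011)·(00000000000010000000000000) mod 2 = 0+0+0+0+0+0+0+0+0+0+0+0+0+0+0+0+0+0+0+0+0+0+0+0+0+0 mod 2 = 0
  c[18] = d·G[:,18] = (01101101011000000110110011)·(00000000000001000000000000) mod 2 = 0+0+0+0+0+0+0+0+0+0+0+0+0+0+0+0+0+0+0+0+0+0+0+0+0+0 mod 2 = 0
  c[19] = d·G[:,19] = (01101101011000000110110011)·(00000000000000100000000000) mod 2 = 0+0+0+0+0+0+0+0+0+0+0+0+0+0+0+0+0+0+0+0+0+0+0+0+0+0 mod 2 = 0
  c[20] = d·G[:,20] = (01101101011000000110110011)·(00000000000000010000000000) mod 2 = 0+0+0+0+0+0+0+0+0+0+0+0+0+0+0+0+0+0+0+0+0+0+0+0+0+0 mod 2 = 0
  c[21] = d·G[:,21] = (01101101011000000110110011)·(00000000000000001000000000) mod 2 = 0+0+0+0+0+0+0+0+0+0+0+0+0+0+0+0+0+0+0+0+0+0+0+0+0+0 mod 2 = 0
  c[22] = d·G[:,22] = (01101101011000000110110011)·(00000000000000000100000000) mod 2 = 0+0+0+0+0+0+0+0+0+0+0+0+0+0+0+0+0+1+0+0+0+0+0+0+0+0 mod 2 = 1
  c[23] = d·G[:,23] = (01101101011000000110110011)·(00000000000000000010000000) mod 2 = 0+0+0+0+0+0+0+0+0+0+0+0+0+0+0+0+0+0+1+0+0+0+0+0+0+0 mod 2 = 1
  c[24] = d·G[:,24] = (01101101011000000110110011)·(00000000000000000001000000) mod 2 = 0+0+0+0+0+0+0+0+0+0+0+0+0+0+0+0+0+0+0+0+0+0+0+0+0+0 mod 2 = 0
  c[25] = d·G[:,25] = (01101101011000000110110011)·(00000000000000000000100000) mod 2 = 0+0+0+0+0+0+0+0+0+0+0+0+0+0+0+0+0+0+0+0+1+0+0+0+0+0 mod 2 = 1
  c[26] = d·G[:,26] = (01101101011000000110110011)·(00000000000000000000010000) mod 2 = 0+0+0+0+0+0+0+0+0+0+0+0+0+0+0+0+0+0+0+0+0+1+0+0+0+0 mod 2 = 1
  c[27] = d·G[:,27] = (01101101011000000110110011)·(00000000000000000000001000) mod 2 = 0+0+0+0+0+0+0+0+0+0+0+0+0+0+0+0+0+0+0+0+0+0+0+0+0+0 mod 2 = 0
  c[28] = d·G[:,28] = (01101101011000000110110011)·(00000000000000000000000100) mod 2 = 0+0+0+0+0+0+0+0+0+0+0+0+0+0+0+0+0+0+0+0+0+0+0+0+0+0 mod 2 = 0
  c[29] = d·G[:,29] = (01101101011000000110110011)·(00000000000000000000000010) mod 2 = 0+0+0+0+0+0+0+0+0+0+0+0+0+0+0+0+0+0+0+0+0+0+0+0+1+0 mod 2 = 1
  c[30] = d·G[:,30] = (01101101011000000110110011)·(00000000000000000000000001) mod 2 = 0+0+0+0+0+0+0+0+0+0+0+0+0+0+0+0+0+0+0+0+0+0+0+0+0+1 mod 2 = 1
Codeword = 0100110011010110000000110110011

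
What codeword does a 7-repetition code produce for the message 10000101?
Repeat each bit 7× and concatenate:
1→1111111  0→0000000  0→0000000  0→0000000  0→0000000  1→1111111  0→0000000  1→1111111
Codeword = 11111110000000000000000000000000000111111100000001111111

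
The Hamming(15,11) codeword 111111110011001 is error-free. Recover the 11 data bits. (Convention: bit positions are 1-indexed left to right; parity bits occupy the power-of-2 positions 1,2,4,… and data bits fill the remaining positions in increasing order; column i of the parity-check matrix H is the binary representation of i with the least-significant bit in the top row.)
Parity bits occupy power-of-2 positions; data bits are at positions {3,5,6,7,9,10,11,12,13,14,15} (1-indexed).
Extract: c[3]=1 c[5]=1 c[6]=1 c[7]=1 c[9]=0 c[10]=0 c[11]=1 c[12]=1 c[13]=0 c[14]=0 c[15]=1
Data = 11110011001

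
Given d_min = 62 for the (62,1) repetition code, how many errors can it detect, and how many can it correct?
Detection only: up to d_min − 1 = 61 errors.
Correction: up to ⌊(d_min − 1)/2⌋ = ⌊61/2⌋ = 30 errors.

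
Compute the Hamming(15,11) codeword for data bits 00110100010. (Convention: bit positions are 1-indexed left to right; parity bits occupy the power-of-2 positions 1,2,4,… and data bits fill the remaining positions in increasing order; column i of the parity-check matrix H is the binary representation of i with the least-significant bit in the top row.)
Codeword c = d · G (mod 2), d = 00110100010:
  c[0] = d·G[:,0] = (00110100010)·(11011010101) mod 2 = 0+0+0+1+0+0+0+0+0+0+0 mod 2 = 1
  c[1] = d·G[:,1] = (00110100010)·(10110110011) mod 2 = 0+0+1+1+0+1+0+0+0+1+0 mod 2 = 0
  c[2] = d·G[:,2] = (00110100010)·(10000000000) mod 2 = 0+0+0+0+0+0+0+0+0+0+0 mod 2 = 0
  c[3] = d·G[:,3] = (00110100010)·(01110001111) mod 2 = 0+0+1+1+0+0+0+0+0+1+0 mod 2 = 1
  c[4] = d·G[:,4] = (00110100010)·(01000000000) mod 2 = 0+0+0+0+0+0+0+0+0+0+0 mod 2 = 0
  c[5] = d·G[:,5] = (00110100010)·(00100000000) mod 2 = 0+0+1+0+0+0+0+0+0+0+0 mod 2 = 1
  c[6] = d·G[:,6] = (00110100010)·(00010000000) mod 2 = 0+0+0+1+0+0+0+0+0+0+0 mod 2 = 1
  c[7] = d·G[:,7] = (00110100010)·(00001111111) mod 2 = 0+0+0+0+0+1+0+0+0+1+0 mod 2 = 0
  c[8] = d·G[:,8] = (00110100010)·(00001000000) mod 2 = 0+0+0+0+0+0+0+0+0+0+0 mod 2 = 0
  c[9] = d·G[:,9] = (00110100010)·(00000100000) mod 2 = 0+0+0+0+0+1+0+0+0+0+0 mod 2 = 1
  c[10] = d·G[:,10] = (00110100010)·(00000010000) mod 2 = 0+0+0+0+0+0+0+0+0+0+0 mod 2 = 0
  c[11] = d·G[:,11] = (00110100010)·(00000001000) mod 2 = 0+0+0+0+0+0+0+0+0+0+0 mod 2 = 0
  c[12] = d·G[:,12] = (00110100010)·(00000000100) mod 2 = 0+0+0+0+0+0+0+0+0+0+0 mod 2 = 0
  c[13] = d·G[:,13] = (00110100010)·(00000000010) mod 2 = 0+0+0+0+0+0+0+0+0+1+0 mod 2 = 1
  c[14] = d·G[:,14] = (00110100010)·(00000000001) mod 2 = 0+0+0+0+0+0+0+0+0+0+0 mod 2 = 0
Codeword = 100101100100010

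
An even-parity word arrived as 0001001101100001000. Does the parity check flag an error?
Sum of received bits: 0+0+0+1+0+0+1+1+0+1+1+0+0+0+0+1+0+0+0 = 6; 6 mod 2 = 0. Result is 0 → no error detected.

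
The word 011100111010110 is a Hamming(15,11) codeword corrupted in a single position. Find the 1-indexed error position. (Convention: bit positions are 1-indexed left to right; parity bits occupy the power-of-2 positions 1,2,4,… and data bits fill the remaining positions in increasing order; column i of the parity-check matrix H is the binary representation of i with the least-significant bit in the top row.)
Syndrome s = H · r^T (mod 2), r = 011100111010110:
  s[0] = (101010101010101)·(011100111010110) mod 2 = 0+0+1+0+0+0+1+0+1+0+1+0+1+0+0 mod 2 = 1
  s[1] = (011001100110011)·(011100111010110) mod 2 = 0+1+1+0+0+0+1+0+0+0+1+0+0+1+0 mod 2 = 1
  s[2] = (000111100001111)·(011100111010110) mod 2 = 0+0+0+1+0+0+1+0+0+0+0+0+1+1+0 mod 2 = 0
  s[3] = (000000011111111)·(011100111010110) mod 2 = 0+0+0+0+0+0+0+1+1+0+1+0+1+1+0 mod 2 = 1
Syndrome = 1101
Column i of H is the binary representation of i, so the syndrome is the binary index of the flipped bit.
Read s = 1101 with s[0] as LSB: 1·2^0 + 1·2^1 + 0·2^2 + 1·2^3 = 11.
Error is at bit position 11.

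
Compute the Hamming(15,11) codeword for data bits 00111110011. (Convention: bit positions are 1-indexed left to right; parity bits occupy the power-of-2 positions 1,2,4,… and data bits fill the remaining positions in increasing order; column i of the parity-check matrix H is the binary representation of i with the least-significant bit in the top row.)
Codeword c = d · G (mod 2), d = 00111110011:
  c[0] = d·G[:,0] = (00111110011)·(11011010101) mod 2 = 0+0+0+1+1+0+1+0+0+0+1 mod 2 = 0
  c[1] = d·G[:,1] = (00111110011)·(10110110011) mod 2 = 0+0+1+1+0+1+1+0+0+1+1 mod 2 = 0
  c[2] = d·G[:,2] = (00111110011)·(10000000000) mod 2 = 0+0+0+0+0+0+0+0+0+0+0 mod 2 = 0
  c[3] = d·G[:,3] = (00111110011)·(01110001111) mod 2 = 0+0+1+1+0+0+0+0+0+1+1 mod 2 = 0
  c[4] = d·G[:,4] = (00111110011)·(01000000000) mod 2 = 0+0+0+0+0+0+0+0+0+0+0 mod 2 = 0
  c[5] = d·G[:,5] = (00111110011)·(00100000000) mod 2 = 0+0+1+0+0+0+0+0+0+0+0 mod 2 = 1
  c[6] = d·G[:,6] = (00111110011)·(00010000000) mod 2 = 0+0+0+1+0+0+0+0+0+0+0 mod 2 = 1
  c[7] = d·G[:,7] = (00111110011)·(00001111111) mod 2 = 0+0+0+0+1+1+1+0+0+1+1 mod 2 = 1
  c[8] = d·G[:,8] = (00111110011)·(00001000000) mod 2 = 0+0+0+0+1+0+0+0+0+0+0 mod 2 = 1
  c[9] = d·G[:,9] = (00111110011)·(00000100000) mod 2 = 0+0+0+0+0+1+0+0+0+0+0 mod 2 = 1
  c[10] = d·G[:,10] = (00111110011)·(00000010000) mod 2 = 0+0+0+0+0+0+1+0+0+0+0 mod 2 = 1
  c[11] = d·G[:,11] = (00111110011)·(00000001000) mod 2 = 0+0+0+0+0+0+0+0+0+0+0 mod 2 = 0
  c[12] = d·G[:,12] = (00111110011)·(00000000100) mod 2 = 0+0+0+0+0+0+0+0+0+0+0 mod 2 = 0
  c[13] = d·G[:,13] = (00111110011)·(00000000010) mod 2 = 0+0+0+0+0+0+0+0+0+1+0 mod 2 = 1
  c[14] = d·G[:,14] = (00111110011)·(00000000001) mod 2 = 0+0+0+0+0+0+0+0+0+0+1 mod 2 = 1
Codeword = 000001111110011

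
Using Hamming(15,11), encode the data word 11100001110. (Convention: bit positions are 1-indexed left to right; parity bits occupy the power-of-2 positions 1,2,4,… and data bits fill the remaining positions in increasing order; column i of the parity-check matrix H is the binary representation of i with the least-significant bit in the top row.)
Codeword c = d · G (mod 2), d = 11100001110:
  c[0] = d·G[:,0] = (11100001110)·(11011010101) mod 2 = 1+1+0+0+0+0+0+0+1+0+0 mod 2 = 1
  c[1] = d·G[:,1] = (11100001110)·(10110110011) mod 2 = 1+0+1+0+0+0+0+0+0+1+0 mod 2 = 1
  c[2] = d·G[:,2] = (11100001110)·(10000000000) mod 2 = 1+0+0+0+0+0+0+0+0+0+0 mod 2 = 1
  c[3] = d·G[:,3] = (11100001110)·(01110001111) mod 2 = 0+1+1+0+0+0+0+1+1+1+0 mod 2 = 1
  c[4] = d·G[:,4] = (11100001110)·(01000000000) mod 2 = 0+1+0+0+0+0+0+0+0+0+0 mod 2 = 1
  c[5] = d·G[:,5] = (11100001110)·(00100000000) mod 2 = 0+0+1+0+0+0+0+0+0+0+0 mod 2 = 1
  c[6] = d·G[:,6] = (11100001110)·(00010000000) mod 2 = 0+0+0+0+0+0+0+0+0+0+0 mod 2 = 0
  c[7] = d·G[:,7] = (11100001110)·(00001111111) mod 2 = 0+0+0+0+0+0+0+1+1+1+0 mod 2 = 1
  c[8] = d·G[:,8] = (11100001110)·(00001000000) mod 2 = 0+0+0+0+0+0+0+0+0+0+0 mod 2 = 0
  c[9] = d·G[:,9] = (11100001110)·(00000100000) mod 2 = 0+0+0+0+0+0+0+0+0+0+0 mod 2 = 0
  c[10] = d·G[:,10] = (11100001110)·(00000010000) mod 2 = 0+0+0+0+0+0+0+0+0+0+0 mod 2 = 0
  c[11] = d·G[:,11] = (11100001110)·(00000001000) mod 2 = 0+0+0+0+0+0+0+1+0+0+0 mod 2 = 1
  c[12] = d·G[:,12] = (11100001110)·(00000000100) mod 2 = 0+0+0+0+0+0+0+0+1+0+0 mod 2 = 1
  c[13] = d·G[:,13] = (11100001110)·(00000000010) mod 2 = 0+0+0+0+0+0+0+0+0+1+0 mod 2 = 1
  c[14] = d·G[:,14] = (11100001110)·(00000000001) mod 2 = 0+0+0+0+0+0+0+0+0+0+0 mod 2 = 0
Codeword = 111111010001110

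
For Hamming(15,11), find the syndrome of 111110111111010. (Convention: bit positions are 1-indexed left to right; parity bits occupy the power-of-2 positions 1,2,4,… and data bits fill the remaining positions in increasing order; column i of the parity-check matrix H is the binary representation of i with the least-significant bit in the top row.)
Syndrome s = H · r^T (mod 2), r = 111110111111010:
  s[0] = (101010101010101)·(111110111111010) mod 2 = 1+0+1+0+1+0+1+0+1+0+1+0+0+0+0 mod 2 = 0
  s[1] = (011001100110011)·(111110111111010) mod 2 = 0+1+1+0+0+0+1+0+0+1+1+0+0+1+0 mod 2 = 0
  s[2] = (000111100001111)·(111110111111010) mod 2 = 0+0+0+1+1+0+1+0+0+0+0+1+0+1+0 mod 2 = 1
  s[3] = (000000011111111)·(111110111111010) mod 2 = 0+0+0+0+0+0+0+1+1+1+1+1+0+1+0 mod 2 = 0
Syndrome = 0010
Non-zero syndrome: error at position 4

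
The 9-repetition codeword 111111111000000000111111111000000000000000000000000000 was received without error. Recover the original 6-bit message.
Split into 9-bit blocks: 111111111 000000000 111111111 000000000 000000000 000000000
Data = 101000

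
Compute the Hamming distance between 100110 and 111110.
XOR = 011000, count of 1s = 2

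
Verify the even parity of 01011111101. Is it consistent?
Sum of all bits: 0+1+0+1+1+1+1+1+1+0+1 = 8; 8 mod 2 = 0. Result is 0 → valid parity.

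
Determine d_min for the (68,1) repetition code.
d_min = 68 (the only two codewords are 0…0 and 1…1, differing in all 68 positions).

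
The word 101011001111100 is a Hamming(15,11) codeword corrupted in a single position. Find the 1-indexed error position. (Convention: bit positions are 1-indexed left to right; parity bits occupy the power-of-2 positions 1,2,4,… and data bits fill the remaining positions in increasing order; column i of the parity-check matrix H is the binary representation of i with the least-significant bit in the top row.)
Syndrome s = H · r^T (mod 2), r = 101011001111100:
  s[0] = (101010101010101)·(101011001111100) mod 2 = 1+0+1+0+1+0+0+0+1+0+1+0+1+0+0 mod 2 = 0
  s[1] = (011001100110011)·(101011001111100) mod 2 = 0+0+1+0+0+1+0+0+0+1+1+0+0+0+0 mod 2 = 0
  s[2] = (000111100001111)·(101011001111100) mod 2 = 0+0+0+0+1+1+0+0+0+0+0+1+1+0+0 mod 2 = 0
  s[3] = (000000011111111)·(101011001111100) mod 2 = 0+0+0+0+0+0+0+0+1+1+1+1+1+0+0 mod 2 = 1
Syndrome = 0001
Column i of H is the binary representation of i, so the syndrome is the binary index of the flipped bit.
Read s = 0001 with s[0] as LSB: 0·2^0 + 0·2^1 + 0·2^2 + 1·2^3 = 8.
Error is at bit position 8.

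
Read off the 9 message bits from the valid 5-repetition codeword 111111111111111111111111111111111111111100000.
Split into 5-bit blocks: 11111 11111 11111 11111 11111 11111 11111 11111 00000
Data = 111111110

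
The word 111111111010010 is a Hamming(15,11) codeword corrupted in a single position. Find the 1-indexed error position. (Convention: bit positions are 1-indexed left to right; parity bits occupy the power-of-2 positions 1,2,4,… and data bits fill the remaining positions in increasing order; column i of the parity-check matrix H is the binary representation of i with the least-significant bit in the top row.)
Syndrome s = H · r^T (mod 2), r = 111111111010010:
  s[0] = (101010101010101)·(111111111010010) mod 2 = 1+0+1+0+1+0+1+0+1+0+1+0+0+0+0 mod 2 = 0
  s[1] = (011001100110011)·(111111111010010) mod 2 = 0+1+1+0+0+1+1+0+0+0+1+0+0+1+0 mod 2 = 0
  s[2] = (000111100001111)·(111111111010010) mod 2 = 0+0+0+1+1+1+1+0+0+0+0+0+0+1+0 mod 2 = 1
  s[3] = (000000011111111)·(111111111010010) mod 2 = 0+0+0+0+0+0+0+1+1+0+1+0+0+1+0 mod 2 = 0
Syndrome = 0010
Column i of H is the binary representation of i, so the syndrome is the binary index of the flipped bit.
Read s = 0010 with s[0] as LSB: 0·2^0 + 0·2^1 + 1·2^2 + 0·2^3 = 4.
Error is at bit position 4.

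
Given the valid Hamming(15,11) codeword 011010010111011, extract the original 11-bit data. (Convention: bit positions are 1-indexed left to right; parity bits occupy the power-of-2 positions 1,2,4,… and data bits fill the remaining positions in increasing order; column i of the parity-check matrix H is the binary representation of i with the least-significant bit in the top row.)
Parity bits occupy power-of-2 positions; data bits are at positions {3,5,6,7,9,10,11,12,13,14,15} (1-indexed).
Extract: c[3]=1 c[5]=1 c[6]=0 c[7]=0 c[9]=0 c[10]=1 c[11]=1 c[12]=1 c[13]=0 c[14]=1 c[15]=1
Data = 11000111011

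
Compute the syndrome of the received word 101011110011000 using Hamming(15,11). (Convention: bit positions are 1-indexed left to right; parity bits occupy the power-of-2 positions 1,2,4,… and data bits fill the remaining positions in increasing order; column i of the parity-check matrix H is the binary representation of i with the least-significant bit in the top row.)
Syndrome s = H · r^T (mod 2), r = 101011110011000:
  s[0] = (101010101010101)·(101011110011000) mod 2 = 1+0+1+0+1+0+1+0+0+0+1+0+0+0+0 mod 2 = 1
  s[1] = (011001100110011)·(101011110011000) mod 2 = 0+0+1+0+0+1+1+0+0+0+1+0+0+0+0 mod 2 = 0
  s[2] = (000111100001111)·(101011110011000) mod 2 = 0+0+0+0+1+1+1+0+0+0+0+1+0+0+0 mod 2 = 0
  s[3] = (000000011111111)·(101011110011000) mod 2 = 0+0+0+0+0+0+0+1+0+0+1+1+0+0+0 mod 2 = 1
Syndrome = 1001
Non-zero syndrome: error at position 9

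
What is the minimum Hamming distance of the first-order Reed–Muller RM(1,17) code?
d_min = 65536 (RM(1,17) has length 131072 and minimum distance 2^(m−1) = 65536).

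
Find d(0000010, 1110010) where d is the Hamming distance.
XOR = 1110000, count of 1s = 3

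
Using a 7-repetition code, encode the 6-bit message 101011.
Repeat each bit 7× and concatenate:
1→1111111  0→0000000  1→1111111  0→0000000  1→1111111  1→1111111
Codeword = 111111100000001111111000000011111111111111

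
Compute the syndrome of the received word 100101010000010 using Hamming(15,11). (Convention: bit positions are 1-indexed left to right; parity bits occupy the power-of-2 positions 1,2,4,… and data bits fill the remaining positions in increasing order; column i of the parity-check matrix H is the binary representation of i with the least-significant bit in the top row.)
Syndrome s = H · r^T (mod 2), r = 100101010000010:
  s[0] = (101010101010101)·(100101010000010) mod 2 = 1+0+0+0+0+0+0+0+0+0+0+0+0+0+0 mod 2 = 1
  s[1] = (011001100110011)·(100101010000010) mod 2 = 0+0+0+0+0+1+0+0+0+0+0+0+0+1+0 mod 2 = 0
  s[2] = (000111100001111)·(100101010000010) mod 2 = 0+0+0+1+0+1+0+0+0+0+0+0+0+1+0 mod 2 = 1
  s[3] = (000000011111111)·(100101010000010) mod 2 = 0+0+0+0+0+0+0+1+0+0+0+0+0+1+0 mod 2 = 0
Syndrome = 1010
Non-zero syndrome: error at position 5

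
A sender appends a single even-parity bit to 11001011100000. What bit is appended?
Sum of data bits: 1+1+0+0+1+0+1+1+1+0+0+0+0+0 = 6.
6 mod 2 = 0, so parity bit = 0.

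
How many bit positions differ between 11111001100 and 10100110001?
XOR = 01011111101, count of 1s = 8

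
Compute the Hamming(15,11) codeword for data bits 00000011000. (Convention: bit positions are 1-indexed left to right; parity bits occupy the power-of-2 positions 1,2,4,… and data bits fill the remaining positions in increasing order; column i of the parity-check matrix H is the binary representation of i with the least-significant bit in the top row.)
Codeword c = d · G (mod 2), d = 00000011000:
  c[0] = d·G[:,0] = (00000011000)·(11011010101) mod 2 = 0+0+0+0+0+0+1+0+0+0+0 mod 2 = 1
  c[1] = d·G[:,1] = (00000011000)·(10110110011) mod 2 = 0+0+0+0+0+0+1+0+0+0+0 mod 2 = 1
  c[2] = d·G[:,2] = (00000011000)·(10000000000) mod 2 = 0+0+0+0+0+0+0+0+0+0+0 mod 2 = 0
  c[3] = d·G[:,3] = (00000011000)·(01110001111) mod 2 = 0+0+0+0+0+0+0+1+0+0+0 mod 2 = 1
  c[4] = d·G[:,4] = (00000011000)·(01000000000) mod 2 = 0+0+0+0+0+0+0+0+0+0+0 mod 2 = 0
  c[5] = d·G[:,5] = (00000011000)·(00100000000) mod 2 = 0+0+0+0+0+0+0+0+0+0+0 mod 2 = 0
  c[6] = d·G[:,6] = (00000011000)·(00010000000) mod 2 = 0+0+0+0+0+0+0+0+0+0+0 mod 2 = 0
  c[7] = d·G[:,7] = (00000011000)·(00001111111) mod 2 = 0+0+0+0+0+0+1+1+0+0+0 mod 2 = 0
  c[8] = d·G[:,8] = (00000011000)·(00001000000) mod 2 = 0+0+0+0+0+0+0+0+0+0+0 mod 2 = 0
  c[9] = d·G[:,9] = (00000011000)·(00000100000) mod 2 = 0+0+0+0+0+0+0+0+0+0+0 mod 2 = 0
  c[10] = d·G[:,10] = (00000011000)·(00000010000) mod 2 = 0+0+0+0+0+0+1+0+0+0+0 mod 2 = 1
  c[11] = d·G[:,11] = (00000011000)·(00000001000) mod 2 = 0+0+0+0+0+0+0+1+0+0+0 mod 2 = 1
  c[12] = d·G[:,12] = (00000011000)·(00000000100) mod 2 = 0+0+0+0+0+0+0+0+0+0+0 mod 2 = 0
  c[13] = d·G[:,13] = (00000011000)·(00000000010) mod 2 = 0+0+0+0+0+0+0+0+0+0+0 mod 2 = 0
  c[14] = d·G[:,14] = (00000011000)·(00000000001) mod 2 = 0+0+0+0+0+0+0+0+0+0+0 mod 2 = 0
Codeword = 110100000011000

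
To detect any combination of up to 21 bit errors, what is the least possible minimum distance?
Detecting e errors requires d_min ≥ e + 1 = 21 + 1 = 22.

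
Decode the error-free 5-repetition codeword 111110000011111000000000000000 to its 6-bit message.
Split into 5-bit blocks: 11111 00000 11111 00000 00000 00000
Data = 101000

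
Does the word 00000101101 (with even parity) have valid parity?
Sum of all bits: 0+0+0+0+0+1+0+1+1+0+1 = 4; 4 mod 2 = 0. Result is 0 → valid parity.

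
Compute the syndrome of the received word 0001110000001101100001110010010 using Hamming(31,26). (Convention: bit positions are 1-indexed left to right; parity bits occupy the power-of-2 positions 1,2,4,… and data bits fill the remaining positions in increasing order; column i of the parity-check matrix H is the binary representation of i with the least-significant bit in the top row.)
Syndrome s = H · r^T (mod 2), r = 0001110000001101100001110010010:
  s[0] = (1010101010101010101010101010101)·(0001110000001101100001110010010) mod 2 = 0+0+0+0+1+0+0+0+0+0+0+0+1+0+0+0+1+0+0+0+0+0+1+0+0+0+1+0+0+0+0 mod 2 = 1
  s[1] = (0110011001100110011001100110011)·(0001110000001101100001110010010) mod 2 = 0+0+0+0+0+1+0+0+0+0+0+0+0+1+0+0+0+0+0+0+0+1+1+0+0+0+1+0+0+1+0 mod 2 = 0
  s[2] = (0001111000011110000111100001111)·(0001110000001101100001110010010) mod 2 = 0+0+0+1+1+1+0+0+0+0+0+0+1+1+0+0+0+0+0+0+0+1+1+0+0+0+0+0+0+1+0 mod 2 = 0
  s[3] = (0000000111111110000000011111111)·(0001110000001101100001110010010) mod 2 = 0+0+0+0+0+0+0+0+0+0+0+0+1+1+0+0+0+0+0+0+0+0+0+1+0+0+1+0+0+1+0 mod 2 = 1
  s[4] = (0000000000000001111111111111111)·(0001110000001101100001110010010) mod 2 = 0+0+0+0+0+0+0+0+0+0+0+0+0+0+0+1+1+0+0+0+0+1+1+1+0+0+1+0+0+1+0 mod 2 = 1
Syndrome = 10011
Non-zero syndrome: error at position 25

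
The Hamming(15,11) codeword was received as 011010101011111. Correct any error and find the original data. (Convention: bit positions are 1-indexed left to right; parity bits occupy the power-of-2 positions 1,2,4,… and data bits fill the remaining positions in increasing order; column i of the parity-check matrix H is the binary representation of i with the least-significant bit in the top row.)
Syndrome s = H · r^T (mod 2), r = 011010101011111:
  s[0] = (101010101010101)·(011010101011111) mod 2 = 0+0+1+0+1+0+1+0+1+0+1+0+1+0+1 mod 2 = 1
  s[1] = (011001100110011)·(011010101011111) mod 2 = 0+1+1+0+0+0+1+0+0+0+1+0+0+1+1 mod 2 = 0
  s[2] = (000111100001111)·(011010101011111) mod 2 = 0+0+0+0+1+0+1+0+0+0+0+1+1+1+1 mod 2 = 0
  s[3] = (000000011111111)·(011010101011111) mod 2 = 0+0+0+0+0+0+0+0+1+0+1+1+1+1+1 mod 2 = 0
Syndrome = 1000
Column 1 of H equals this syndrome → error at bit 1 (1-indexed).
Flip bit 1: 011010101011111 → 111010101011111
Extract data bits at positions {3,5,6,7,9,10,11,12,13,14,15}: 11011011111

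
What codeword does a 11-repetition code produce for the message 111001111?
Repeat each bit 11× and concatenate:
1→11111111111  1→11111111111  1→11111111111  0→00000000000  0→00000000000  1→11111111111  1→11111111111  1→11111111111  1→11111111111
Codeword = 111111111111111111111111111111111000000000000000000000011111111111111111111111111111111111111111111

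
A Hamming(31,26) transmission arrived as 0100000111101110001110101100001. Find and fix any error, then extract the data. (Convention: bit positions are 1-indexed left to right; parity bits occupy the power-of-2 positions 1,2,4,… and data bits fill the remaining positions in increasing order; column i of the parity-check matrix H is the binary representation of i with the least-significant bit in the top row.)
Syndrome s = H · r^T (mod 2), r = 0100000111101110001110101100001:
  s[0] = (1010101010101010101010101010101)·(0100000111101110001110101100001) mod 2 = 0+0+0+0+0+0+0+0+1+0+1+0+1+0+1+0+0+0+1+0+1+0+1+0+1+0+0+0+0+0+1 mod 2 = 1
  s[1] = (0110011001100110011001100110011)·(0100000111101110001110101100001) mod 2 = 0+1+0+0+0+0+0+0+0+1+1+0+0+1+1+0+0+0+1+0+0+0+1+0+0+1+0+0+0+0+1 mod 2 = 1
  s[2] = (0001111000011110000111100001111)·(0100000111101110001110101100001) mod 2 = 0+0+0+0+0+0+0+0+0+0+0+0+1+1+1+0+0+0+0+1+1+0+1+0+0+0+0+0+0+0+1 mod 2 = 1
  s[3] = (0000000111111110000000011111111)·(0100000111101110001110101100001) mod 2 = 0+0+0+0+0+0+0+1+1+1+1+0+1+1+1+0+0+0+0+0+0+0+0+0+1+1+0+0+0+0+1 mod 2 = 0
  s[4] = (0000000000000001111111111111111)·(0100000111101110001110101100001) mod 2 = 0+0+0+0+0+0+0+0+0+0+0+0+0+0+0+0+0+0+1+1+1+0+1+0+1+1+0+0+0+0+1 mod 2 = 1
Syndrome = 11101
Column 23 of H equals this syndrome → error at bit 23 (1-indexed).
Flip bit 23: 0100000111101110001110101100001 → 0100000111101110001110001100001
Extract data bits at positions {3,5,6,7,9,10,11,12,13,14,15,17,18,19,20,21,22,23,24,25,26,27,28,29,30,31}: 00001110111001110001100001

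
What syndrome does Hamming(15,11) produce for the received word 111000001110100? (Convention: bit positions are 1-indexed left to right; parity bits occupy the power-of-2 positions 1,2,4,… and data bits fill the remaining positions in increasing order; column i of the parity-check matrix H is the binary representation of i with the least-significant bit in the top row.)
Syndrome s = H · r^T (mod 2), r = 111000001110100:
  s[0] = (101010101010101)·(111000001110100) mod 2 = 1+0+1+0+0+0+0+0+1+0+1+0+1+0+0 mod 2 = 1
  s[1] = (011001100110011)·(111000001110100) mod 2 = 0+1+1+0+0+0+0+0+0+1+1+0+0+0+0 mod 2 = 0
  s[2] = (000111100001111)·(111000001110100) mod 2 = 0+0+0+0+0+0+0+0+0+0+0+0+1+0+0 mod 2 = 1
  s[3] = (000000011111111)·(111000001110100) mod 2 = 0+0+0+0+0+0+0+0+1+1+1+0+1+0+0 mod 2 = 0
Syndrome = 1010
Non-zero syndrome: error at position 5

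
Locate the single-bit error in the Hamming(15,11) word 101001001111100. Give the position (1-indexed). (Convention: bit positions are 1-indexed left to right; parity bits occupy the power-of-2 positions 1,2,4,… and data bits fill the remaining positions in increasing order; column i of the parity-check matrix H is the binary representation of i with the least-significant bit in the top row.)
Syndrome s = H · r^T (mod 2), r = 101001001111100:
  s[0] = (101010101010101)·(101001001111100) mod 2 = 1+0+1+0+0+0+0+0+1+0+1+0+1+0+0 mod 2 = 1
  s[1] = (011001100110011)·(101001001111100) mod 2 = 0+0+1+0+0+1+0+0+0+1+1+0+0+0+0 mod 2 = 0
  s[2] = (000111100001111)·(101001001111100) mod 2 = 0+0+0+0+0+1+0+0+0+0+0+1+1+0+0 mod 2 = 1
  s[3] = (000000011111111)·(101001001111100) mod 2 = 0+0+0+0+0+0+0+0+1+1+1+1+1+0+0 mod 2 = 1
Syndrome = 1011
Column i of H is the binary representation of i, so the syndrome is the binary index of the flipped bit.
Read s = 1011 with s[0] as LSB: 1·2^0 + 0·2^1 + 1·2^2 + 1·2^3 = 13.
Error is at bit position 13.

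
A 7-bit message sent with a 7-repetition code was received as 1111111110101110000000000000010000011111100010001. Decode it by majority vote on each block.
Split into 7-bit blocks and majority-vote each:
  block 1 = 1111111: 7 ones, 0 zeros → 1
  block 2 = 1101011: 5 ones, 2 zeros → 1
  block 3 = 1000000: 1 ones, 6 zeros → 0
  block 4 = 0000000: 0 ones, 7 zeros → 0
  block 5 = 0100000: 1 ones, 6 zeros → 0
  block 6 = 1111110: 6 ones, 1 zeros → 1
  block 7 = 0010001: 2 ones, 5 zeros → 0
Decoded = 1100010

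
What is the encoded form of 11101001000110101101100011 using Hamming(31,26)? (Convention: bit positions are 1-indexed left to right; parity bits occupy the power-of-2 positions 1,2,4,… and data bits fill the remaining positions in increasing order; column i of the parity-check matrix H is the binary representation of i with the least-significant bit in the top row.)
Codeword c = d · G (mod 2), d = 11101001000110101101100011:
  c[0] = d·G[:,0] = (11101001000110101101100011)·(11011010101101010101010101) mod 2 = 1+1+0+0+1+0+0+0+0+0+0+1+0+0+0+0+0+1+0+1+0+0+0+0+0+1 mod 2 = 1
  c[1] = d·G[:,1] = (11101001000110101101100011)·(10110110011011001100110011) mod 2 = 1+0+1+0+0+0+0+0+0+0+0+0+1+0+0+0+1+1+0+0+1+0+0+0+1+1 mod 2 = 0
  c[2] = d·G[:,2] = (11101001000110101101100011)·(10000000000000000000000000) mod 2 = 1+0+0+0+0+0+0+0+0+0+0+0+0+0+0+0+0+0+0+0+0+0+0+0+0+0 mod 2 = 1
  c[3] = d·G[:,3] = (11101001000110101101100011)·(01110001111000111100001111) mod 2 = 0+1+1+0+0+0+0+1+0+0+0+0+0+0+1+0+1+1+0+0+0+0+0+0+1+1 mod 2 = 0
  c[4] = d·G[:,4] = (11101001000110101101100011)·(01000000000000000000000000) mod 2 = 0+1+0+0+0+0+0+0+0+0+0+0+0+0+0+0+0+0+0+0+0+0+0+0+0+0 mod 2 = 1
  c[5] = d·G[:,5] = (11101001000110101101100011)·(00100000000000000000000000) mod 2 = 0+0+1+0+0+0+0+0+0+0+0+0+0+0+0+0+0+0+0+0+0+0+0+0+0+0 mod 2 = 1
  c[6] = d·G[:,6] = (11101001000110101101100011)·(00010000000000000000000000) mod 2 = 0+0+0+0+0+0+0+0+0+0+0+0+0+0+0+0+0+0+0+0+0+0+0+0+0+0 mod 2 = 0
  c[7] = d·G[:,7] = (11101001000110101101100011)·(00001111111000000011111111) mod 2 = 0+0+0+0+1+0+0+1+0+0+0+0+0+0+0+0+0+0+0+1+1+0+0+0+1+1 mod 2 = 0
  c[8] = d·G[:,8] = (11101001000110101101100011)·(00001000000000000000000000) mod 2 = 0+0+0+0+1+0+0+0+0+0+0+0+0+0+0+0+0+0+0+0+0+0+0+0+0+0 mod 2 = 1
  c[9] = d·G[:,9] = (11101001000110101101100011)·(00000100000000000000000000) mod 2 = 0+0+0+0+0+0+0+0+0+0+0+0+0+0+0+0+0+0+0+0+0+0+0+0+0+0 mod 2 = 0
  c[10] = d·G[:,10] = (11101001000110101101100011)·(00000010000000000000000000) mod 2 = 0+0+0+0+0+0+0+0+0+0+0+0+0+0+0+0+0+0+0+0+0+0+0+0+0+0 mod 2 = 0
  c[11] = d·G[:,11] = (11101001000110101101100011)·(00000001000000000000000000) mod 2 = 0+0+0+0+0+0+0+1+0+0+0+0+0+0+0+0+0+0+0+0+0+0+0+0+0+0 mod 2 = 1
  c[12] = d·G[:,12] = (11101001000110101101100011)·(00000000100000000000000000) mod 2 = 0+0+0+0+0+0+0+0+0+0+0+0+0+0+0+0+0+0+0+0+0+0+0+0+0+0 mod 2 = 0
  c[13] = d·G[:,13] = (11101001000110101101100011)·(00000000010000000000000000) mod 2 = 0+0+0+0+0+0+0+0+0+0+0+0+0+0+0+0+0+0+0+0+0+0+0+0+0+0 mod 2 = 0
  c[14] = d·G[:,14] = (11101001000110101101100011)·(00000000001000000000000000) mod 2 = 0+0+0+0+0+0+0+0+0+0+0+0+0+0+0+0+0+0+0+0+0+0+0+0+0+0 mod 2 = 0
  c[15] = d·G[:,15] = (11101001000110101101100011)·(00000000000111111111111111) mod 2 = 0+0+0+0+0+0+0+0+0+0+0+1+1+0+1+0+1+1+0+1+1+0+0+0+1+1 mod 2 = 1
  c[16] = d·G[:,16] = (11101001000110101101100011)·(00000000000100000000000000) mod 2 = 0+0+0+0+0+0+0+0+0+0+0+1+0+0+0+0+0+0+0+0+0+0+0+0+0+0 mod 2 = 1
  c[17] = d·G[:,17] = (11101001000110101101100011)·(00000000000010000000000000) mod 2 = 0+0+0+0+0+0+0+0+0+0+0+0+1+0+0+0+0+0+0+0+0+0+0+0+0+0 mod 2 = 1
  c[18] = d·G[:,18] = (11101001000110101101100011)·(00000000000001000000000000) mod 2 = 0+0+0+0+0+0+0+0+0+0+0+0+0+0+0+0+0+0+0+0+0+0+0+0+0+0 mod 2 = 0
  c[19] = d·G[:,19] = (11101001000110101101100011)·(00000000000000100000000000) mod 2 = 0+0+0+0+0+0+0+0+0+0+0+0+0+0+1+0+0+0+0+0+0+0+0+0+0+0 mod 2 = 1
  c[20] = d·G[:,20] = (11101001000110101101100011)·(00000000000000010000000000) mod 2 = 0+0+0+0+0+0+0+0+0+0+0+0+0+0+0+0+0+0+0+0+0+0+0+0+0+0 mod 2 = 0
  c[21] = d·G[:,21] = (11101001000110101101100011)·(00000000000000001000000000) mod 2 = 0+0+0+0+0+0+0+0+0+0+0+0+0+0+0+0+1+0+0+0+0+0+0+0+0+0 mod 2 = 1
  c[22] = d·G[:,22] = (11101001000110101101100011)·(00000000000000000100000000) mod 2 = 0+0+0+0+0+0+0+0+0+0+0+0+0+0+0+0+0+1+0+0+0+0+0+0+0+0 mod 2 = 1
  c[23] = d·G[:,23] = (11101001000110101101100011)·(00000000000000000010000000) mod 2 = 0+0+0+0+0+0+0+0+0+0+0+0+0+0+0+0+0+0+0+0+0+0+0+0+0+0 mod 2 = 0
  c[24] = d·G[:,24] = (11101001000110101101100011)·(00000000000000000001000000) mod 2 = 0+0+0+0+0+0+0+0+0+0+0+0+0+0+0+0+0+0+0+1+0+0+0+0+0+0 mod 2 = 1
  c[25] = d·G[:,25] = (11101001000110101101100011)·(00000000000000000000100000) mod 2 = 0+0+0+0+0+0+0+0+0+0+0+0+0+0+0+0+0+0+0+0+1+0+0+0+0+0 mod 2 = 1
  c[26] = d·G[:,26] = (11101001000110101101100011)·(00000000000000000000010000) mod 2 = 0+0+0+0+0+0+0+0+0+0+0+0+0+0+0+0+0+0+0+0+0+0+0+0+0+0 mod 2 = 0
  c[27] = d·G[:,27] = (11101001000110101101100011)·(00000000000000000000001000) mod 2 = 0+0+0+0+0+0+0+0+0+0+0+0+0+0+0+0+0+0+0+0+0+0+0+0+0+0 mod 2 = 0
  c[28] = d·G[:,28] = (11101001000110101101100011)·(00000000000000000000000100) mod 2 = 0+0+0+0+0+0+0+0+0+0+0+0+0+0+0+0+0+0+0+0+0+0+0+0+0+0 mod 2 = 0
  c[29] = d·G[:,29] = (11101001000110101101100011)·(00000000000000000000000010) mod 2 = 0+0+0+0+0+0+0+0+0+0+0+0+0+0+0+0+0+0+0+0+0+0+0+0+1+0 mod 2 = 1
  c[30] = d·G[:,30] = (11101001000110101101100011)·(00000000000000000000000001) mod 2 = 0+0+0+0+0+0+0+0+0+0+0+0+0+0+0+0+0+0+0+0+0+0+0+0+0+1 mod 2 = 1
Codeword = 1010110010010001110101101100011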